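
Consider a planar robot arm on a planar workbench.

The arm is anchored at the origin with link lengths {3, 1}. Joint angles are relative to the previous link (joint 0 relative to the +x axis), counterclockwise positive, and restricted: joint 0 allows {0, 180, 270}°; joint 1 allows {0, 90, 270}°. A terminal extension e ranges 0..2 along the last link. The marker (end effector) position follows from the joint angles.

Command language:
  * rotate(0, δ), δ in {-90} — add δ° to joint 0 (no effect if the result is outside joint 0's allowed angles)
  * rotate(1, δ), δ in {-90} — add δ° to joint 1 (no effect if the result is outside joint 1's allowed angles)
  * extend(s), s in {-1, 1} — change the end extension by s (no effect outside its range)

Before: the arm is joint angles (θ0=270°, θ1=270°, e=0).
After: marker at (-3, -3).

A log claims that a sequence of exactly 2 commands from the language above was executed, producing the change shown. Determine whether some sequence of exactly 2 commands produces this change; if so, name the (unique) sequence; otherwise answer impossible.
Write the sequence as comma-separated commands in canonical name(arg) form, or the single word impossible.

extend(1), extend(1)

begin: joint angles (θ0=270°, θ1=270°, e=0)
[1] after extend(1): joint angles (θ0=270°, θ1=270°, e=1)
[2] after extend(1): joint angles (θ0=270°, θ1=270°, e=2)
no other 2-command option fits: unique.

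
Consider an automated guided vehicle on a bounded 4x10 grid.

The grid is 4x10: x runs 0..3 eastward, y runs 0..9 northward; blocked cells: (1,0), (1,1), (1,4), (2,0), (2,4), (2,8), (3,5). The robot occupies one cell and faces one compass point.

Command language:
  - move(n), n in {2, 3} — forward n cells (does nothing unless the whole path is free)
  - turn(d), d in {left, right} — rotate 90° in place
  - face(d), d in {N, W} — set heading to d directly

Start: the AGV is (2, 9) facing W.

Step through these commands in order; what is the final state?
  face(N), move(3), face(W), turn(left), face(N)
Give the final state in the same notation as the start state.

initial: (2, 9) facing W
1. face(N) → (2, 9) facing N
2. move(3) → (2, 9) facing N
3. face(W) → (2, 9) facing W
4. turn(left) → (2, 9) facing S
5. face(N) → (2, 9) facing N

(2, 9) facing N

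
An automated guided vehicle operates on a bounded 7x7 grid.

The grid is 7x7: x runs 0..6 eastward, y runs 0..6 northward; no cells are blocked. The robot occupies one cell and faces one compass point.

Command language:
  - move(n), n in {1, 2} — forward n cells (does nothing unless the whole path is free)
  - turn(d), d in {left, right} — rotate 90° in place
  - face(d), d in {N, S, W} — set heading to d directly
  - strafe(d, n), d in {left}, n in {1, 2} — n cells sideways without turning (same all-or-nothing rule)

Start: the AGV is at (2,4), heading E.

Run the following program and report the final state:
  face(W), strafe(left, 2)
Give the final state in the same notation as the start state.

at (2,2), heading W

begin: at (2,4), heading E
t=1 face(W) ⇒ at (2,4), heading W
t=2 strafe(left, 2) ⇒ at (2,2), heading W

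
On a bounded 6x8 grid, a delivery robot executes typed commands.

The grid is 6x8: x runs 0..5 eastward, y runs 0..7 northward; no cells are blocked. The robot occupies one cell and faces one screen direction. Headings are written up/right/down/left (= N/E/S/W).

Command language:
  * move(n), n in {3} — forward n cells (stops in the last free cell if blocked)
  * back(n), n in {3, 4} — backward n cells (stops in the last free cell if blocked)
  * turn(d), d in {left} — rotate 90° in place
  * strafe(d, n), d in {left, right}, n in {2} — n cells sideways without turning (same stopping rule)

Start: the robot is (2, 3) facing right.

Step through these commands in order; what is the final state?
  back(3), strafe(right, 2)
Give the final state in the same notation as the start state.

t0: (2, 3) facing right
t=1 back(3) ⇒ (0, 3) facing right
t=2 strafe(right, 2) ⇒ (0, 1) facing right

(0, 1) facing right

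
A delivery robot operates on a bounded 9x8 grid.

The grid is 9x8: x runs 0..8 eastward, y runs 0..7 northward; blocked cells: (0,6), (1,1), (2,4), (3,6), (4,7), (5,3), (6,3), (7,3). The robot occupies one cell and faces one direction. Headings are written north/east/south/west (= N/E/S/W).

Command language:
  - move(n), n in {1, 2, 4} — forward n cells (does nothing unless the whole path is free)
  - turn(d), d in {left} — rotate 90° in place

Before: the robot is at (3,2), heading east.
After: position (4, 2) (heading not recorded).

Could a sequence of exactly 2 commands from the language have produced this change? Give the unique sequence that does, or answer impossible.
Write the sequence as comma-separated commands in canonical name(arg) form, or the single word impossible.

key: running turn(left) before move(1) would end elsewhere — order is forced
start: at (3,2), heading east
t=1 move(1) ⇒ at (4,2), heading east
t=2 turn(left) ⇒ at (4,2), heading north
no rival 2-sequence matches.

move(1), turn(left)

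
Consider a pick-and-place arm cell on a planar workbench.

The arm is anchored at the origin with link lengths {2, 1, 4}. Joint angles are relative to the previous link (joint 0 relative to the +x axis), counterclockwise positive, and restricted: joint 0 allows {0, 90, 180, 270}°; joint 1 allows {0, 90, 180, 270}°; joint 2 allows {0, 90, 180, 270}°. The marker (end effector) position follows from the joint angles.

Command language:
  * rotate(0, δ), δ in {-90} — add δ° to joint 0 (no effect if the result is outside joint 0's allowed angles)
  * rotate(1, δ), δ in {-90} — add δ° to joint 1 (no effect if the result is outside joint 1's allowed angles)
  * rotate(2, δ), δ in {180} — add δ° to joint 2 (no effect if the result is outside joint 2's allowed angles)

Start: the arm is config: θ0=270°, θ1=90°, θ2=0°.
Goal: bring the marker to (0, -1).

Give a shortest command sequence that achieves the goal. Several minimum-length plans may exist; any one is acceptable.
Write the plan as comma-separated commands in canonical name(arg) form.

from: config: θ0=270°, θ1=90°, θ2=0°
[1] after rotate(2, 180): config: θ0=270°, θ1=90°, θ2=180°
[2] after rotate(0, -90): config: θ0=180°, θ1=90°, θ2=180°
[3] after rotate(0, -90): config: θ0=90°, θ1=90°, θ2=180°
[4] after rotate(1, -90): config: θ0=90°, θ1=0°, θ2=180°
nothing shorter than 4 reaches the goal.

rotate(2, 180), rotate(0, -90), rotate(0, -90), rotate(1, -90)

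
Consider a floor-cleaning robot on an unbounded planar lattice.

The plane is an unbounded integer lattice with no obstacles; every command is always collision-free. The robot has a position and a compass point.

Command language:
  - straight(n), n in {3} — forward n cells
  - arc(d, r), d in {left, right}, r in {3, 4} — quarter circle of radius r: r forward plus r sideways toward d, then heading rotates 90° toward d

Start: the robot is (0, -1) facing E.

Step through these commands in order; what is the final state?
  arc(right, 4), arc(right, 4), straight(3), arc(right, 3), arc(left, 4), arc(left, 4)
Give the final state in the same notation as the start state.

(-14, -6) facing S

start: (0, -1) facing E
1. arc(right, 4) → (4, -5) facing S
2. arc(right, 4) → (0, -9) facing W
3. straight(3) → (-3, -9) facing W
4. arc(right, 3) → (-6, -6) facing N
5. arc(left, 4) → (-10, -2) facing W
6. arc(left, 4) → (-14, -6) facing S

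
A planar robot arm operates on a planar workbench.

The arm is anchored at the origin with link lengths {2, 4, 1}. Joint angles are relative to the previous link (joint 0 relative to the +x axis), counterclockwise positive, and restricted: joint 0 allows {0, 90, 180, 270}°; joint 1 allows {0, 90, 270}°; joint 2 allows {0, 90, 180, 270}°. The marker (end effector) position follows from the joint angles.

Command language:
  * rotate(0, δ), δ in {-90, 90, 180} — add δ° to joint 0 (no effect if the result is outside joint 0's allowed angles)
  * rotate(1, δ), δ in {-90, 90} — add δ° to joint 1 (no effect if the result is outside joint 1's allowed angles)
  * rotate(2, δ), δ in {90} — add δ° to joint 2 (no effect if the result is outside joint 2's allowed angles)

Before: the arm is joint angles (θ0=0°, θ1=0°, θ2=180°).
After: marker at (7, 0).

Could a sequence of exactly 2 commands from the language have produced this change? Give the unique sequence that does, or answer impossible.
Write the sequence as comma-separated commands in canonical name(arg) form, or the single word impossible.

rotate(2, 90), rotate(2, 90)

initial: joint angles (θ0=0°, θ1=0°, θ2=180°)
t=1 rotate(2, 90) ⇒ joint angles (θ0=0°, θ1=0°, θ2=270°)
t=2 rotate(2, 90) ⇒ joint angles (θ0=0°, θ1=0°, θ2=0°)
no rival 2-sequence matches.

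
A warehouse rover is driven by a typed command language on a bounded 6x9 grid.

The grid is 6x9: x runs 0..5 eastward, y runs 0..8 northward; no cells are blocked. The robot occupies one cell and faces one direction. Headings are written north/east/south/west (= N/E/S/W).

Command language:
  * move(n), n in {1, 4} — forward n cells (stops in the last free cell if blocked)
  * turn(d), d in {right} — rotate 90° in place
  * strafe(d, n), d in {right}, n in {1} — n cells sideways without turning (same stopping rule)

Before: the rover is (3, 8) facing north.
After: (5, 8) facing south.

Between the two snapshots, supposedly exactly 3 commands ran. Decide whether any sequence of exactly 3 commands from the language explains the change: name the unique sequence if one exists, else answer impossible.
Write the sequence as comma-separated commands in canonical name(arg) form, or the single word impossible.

turn(right), move(4), turn(right)

key: move(4) runs into the grid edge before its full distance
begin: (3, 8) facing north
[1] after turn(right): (3, 8) facing east
[2] after move(4): (5, 8) facing east
[3] after turn(right): (5, 8) facing south
no rival 3-sequence matches.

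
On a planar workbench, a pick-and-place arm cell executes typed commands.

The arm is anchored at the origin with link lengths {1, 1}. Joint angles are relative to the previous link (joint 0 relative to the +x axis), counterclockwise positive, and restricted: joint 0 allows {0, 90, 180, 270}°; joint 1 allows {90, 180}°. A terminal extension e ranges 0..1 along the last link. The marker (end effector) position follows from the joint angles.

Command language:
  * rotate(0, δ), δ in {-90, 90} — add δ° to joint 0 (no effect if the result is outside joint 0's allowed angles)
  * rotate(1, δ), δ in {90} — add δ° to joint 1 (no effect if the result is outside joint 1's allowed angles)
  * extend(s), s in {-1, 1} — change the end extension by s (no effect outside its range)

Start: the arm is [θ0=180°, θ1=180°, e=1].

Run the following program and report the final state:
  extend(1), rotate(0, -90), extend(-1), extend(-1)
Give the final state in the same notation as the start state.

t0: [θ0=180°, θ1=180°, e=1]
step 1 (extend(1)): [θ0=180°, θ1=180°, e=1]
step 2 (rotate(0, -90)): [θ0=90°, θ1=180°, e=1]
step 3 (extend(-1)): [θ0=90°, θ1=180°, e=0]
step 4 (extend(-1)): [θ0=90°, θ1=180°, e=0]

[θ0=90°, θ1=180°, e=0]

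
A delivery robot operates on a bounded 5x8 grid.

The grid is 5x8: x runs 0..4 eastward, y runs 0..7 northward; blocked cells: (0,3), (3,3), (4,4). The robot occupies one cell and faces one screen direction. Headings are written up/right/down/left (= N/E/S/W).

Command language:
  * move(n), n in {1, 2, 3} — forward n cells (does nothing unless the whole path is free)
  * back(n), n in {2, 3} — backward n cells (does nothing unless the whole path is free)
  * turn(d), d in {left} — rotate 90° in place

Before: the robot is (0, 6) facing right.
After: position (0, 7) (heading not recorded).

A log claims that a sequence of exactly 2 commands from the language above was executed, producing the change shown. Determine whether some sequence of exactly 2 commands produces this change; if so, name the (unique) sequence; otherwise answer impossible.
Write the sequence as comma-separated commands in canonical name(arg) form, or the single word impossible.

turn(left), move(1)

key: running move(1) before turn(left) would end elsewhere — order is forced
begin: (0, 6) facing right
step 1 (turn(left)): (0, 6) facing up
step 2 (move(1)): (0, 7) facing up
all 36 alternatives checked — unique.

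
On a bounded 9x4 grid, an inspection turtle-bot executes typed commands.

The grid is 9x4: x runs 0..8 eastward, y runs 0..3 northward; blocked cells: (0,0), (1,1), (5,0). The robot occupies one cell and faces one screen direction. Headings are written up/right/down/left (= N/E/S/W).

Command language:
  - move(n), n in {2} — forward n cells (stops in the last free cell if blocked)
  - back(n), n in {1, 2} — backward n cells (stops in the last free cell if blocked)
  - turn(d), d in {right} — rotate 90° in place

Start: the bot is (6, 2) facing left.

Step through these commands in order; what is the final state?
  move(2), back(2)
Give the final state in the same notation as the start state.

t0: (6, 2) facing left
[1] after move(2): (4, 2) facing left
[2] after back(2): (6, 2) facing left

(6, 2) facing left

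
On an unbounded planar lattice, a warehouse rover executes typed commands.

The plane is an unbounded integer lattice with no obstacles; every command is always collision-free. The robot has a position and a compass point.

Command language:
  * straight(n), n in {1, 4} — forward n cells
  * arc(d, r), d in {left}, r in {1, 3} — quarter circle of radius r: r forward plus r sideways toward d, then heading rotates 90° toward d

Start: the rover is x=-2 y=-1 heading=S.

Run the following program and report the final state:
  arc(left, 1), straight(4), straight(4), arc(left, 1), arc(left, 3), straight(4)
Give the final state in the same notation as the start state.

x=1 y=2 heading=W

initial: x=-2 y=-1 heading=S
1. arc(left, 1) → x=-1 y=-2 heading=E
2. straight(4) → x=3 y=-2 heading=E
3. straight(4) → x=7 y=-2 heading=E
4. arc(left, 1) → x=8 y=-1 heading=N
5. arc(left, 3) → x=5 y=2 heading=W
6. straight(4) → x=1 y=2 heading=W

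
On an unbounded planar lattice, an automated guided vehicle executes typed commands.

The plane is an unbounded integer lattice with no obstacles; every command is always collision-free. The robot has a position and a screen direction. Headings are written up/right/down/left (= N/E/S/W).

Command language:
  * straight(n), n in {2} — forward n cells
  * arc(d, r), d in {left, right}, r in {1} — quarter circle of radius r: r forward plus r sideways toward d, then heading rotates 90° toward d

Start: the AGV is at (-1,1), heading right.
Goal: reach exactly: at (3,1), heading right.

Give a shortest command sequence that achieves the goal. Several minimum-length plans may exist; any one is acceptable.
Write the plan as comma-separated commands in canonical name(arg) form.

straight(2), straight(2)

initial: at (-1,1), heading right
[1] after straight(2): at (1,1), heading right
[2] after straight(2): at (3,1), heading right
shorter routes all fall short; 2 is best.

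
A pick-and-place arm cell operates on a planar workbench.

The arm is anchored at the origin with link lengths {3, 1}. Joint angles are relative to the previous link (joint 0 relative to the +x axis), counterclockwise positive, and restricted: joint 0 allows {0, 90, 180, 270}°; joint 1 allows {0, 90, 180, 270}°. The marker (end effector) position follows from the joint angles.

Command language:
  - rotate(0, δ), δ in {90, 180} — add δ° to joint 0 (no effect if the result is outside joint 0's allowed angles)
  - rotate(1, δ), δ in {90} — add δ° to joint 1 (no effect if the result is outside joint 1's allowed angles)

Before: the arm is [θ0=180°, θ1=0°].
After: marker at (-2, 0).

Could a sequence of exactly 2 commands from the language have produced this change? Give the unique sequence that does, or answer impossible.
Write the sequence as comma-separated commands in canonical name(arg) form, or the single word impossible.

rotate(1, 90), rotate(1, 90)

begin: [θ0=180°, θ1=0°]
1. rotate(1, 90) → [θ0=180°, θ1=90°]
2. rotate(1, 90) → [θ0=180°, θ1=180°]
no rival 2-sequence matches.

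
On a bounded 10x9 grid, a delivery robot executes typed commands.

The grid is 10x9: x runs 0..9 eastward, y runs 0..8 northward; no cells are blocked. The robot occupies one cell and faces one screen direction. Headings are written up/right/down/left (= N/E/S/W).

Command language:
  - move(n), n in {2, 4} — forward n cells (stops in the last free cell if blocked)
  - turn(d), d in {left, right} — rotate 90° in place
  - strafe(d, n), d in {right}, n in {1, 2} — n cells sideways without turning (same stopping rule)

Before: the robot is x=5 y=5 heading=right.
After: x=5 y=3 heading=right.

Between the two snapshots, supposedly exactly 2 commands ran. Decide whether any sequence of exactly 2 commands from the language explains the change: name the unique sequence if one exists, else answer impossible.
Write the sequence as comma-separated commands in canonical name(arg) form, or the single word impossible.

strafe(right, 1), strafe(right, 1)

key: heading stays E — no command in the sequence turns
from: x=5 y=5 heading=right
1. strafe(right, 1) → x=5 y=4 heading=right
2. strafe(right, 1) → x=5 y=3 heading=right
no rival 2-sequence matches.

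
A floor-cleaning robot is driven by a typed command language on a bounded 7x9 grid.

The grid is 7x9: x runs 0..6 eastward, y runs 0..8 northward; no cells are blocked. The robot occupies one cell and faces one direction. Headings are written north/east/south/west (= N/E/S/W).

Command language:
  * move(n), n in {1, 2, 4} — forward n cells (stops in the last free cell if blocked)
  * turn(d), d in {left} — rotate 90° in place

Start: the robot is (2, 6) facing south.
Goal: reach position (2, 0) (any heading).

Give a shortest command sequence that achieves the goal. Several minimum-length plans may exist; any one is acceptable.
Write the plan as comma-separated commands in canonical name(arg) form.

move(2), move(4)

start: (2, 6) facing south
[1] after move(2): (2, 4) facing south
[2] after move(4): (2, 0) facing south
minimal: 2 command(s), checked below 2.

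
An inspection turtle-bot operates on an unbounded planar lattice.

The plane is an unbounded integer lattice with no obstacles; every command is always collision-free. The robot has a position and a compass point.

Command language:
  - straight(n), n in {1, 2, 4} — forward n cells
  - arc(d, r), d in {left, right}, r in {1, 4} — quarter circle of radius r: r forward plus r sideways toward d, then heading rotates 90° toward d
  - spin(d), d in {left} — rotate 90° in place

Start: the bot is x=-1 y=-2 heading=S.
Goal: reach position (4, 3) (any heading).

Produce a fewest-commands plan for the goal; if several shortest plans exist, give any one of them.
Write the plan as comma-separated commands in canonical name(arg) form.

spin(left), arc(left, 4), arc(right, 1)

initial: x=-1 y=-2 heading=S
1. spin(left) → x=-1 y=-2 heading=E
2. arc(left, 4) → x=3 y=2 heading=N
3. arc(right, 1) → x=4 y=3 heading=E
no 2-step plan works, so 3 is optimal.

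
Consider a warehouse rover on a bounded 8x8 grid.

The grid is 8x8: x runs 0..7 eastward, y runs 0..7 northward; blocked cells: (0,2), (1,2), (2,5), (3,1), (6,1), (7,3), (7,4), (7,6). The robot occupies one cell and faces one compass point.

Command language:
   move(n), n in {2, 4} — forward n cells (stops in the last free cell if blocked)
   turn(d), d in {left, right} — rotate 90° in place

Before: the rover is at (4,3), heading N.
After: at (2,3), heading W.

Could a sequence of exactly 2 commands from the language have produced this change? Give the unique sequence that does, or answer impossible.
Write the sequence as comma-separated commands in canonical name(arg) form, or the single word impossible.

key: cell and facing (now W) both changed — the 2 commands mix motion and turning
t0: at (4,3), heading N
1. turn(left) → at (4,3), heading W
2. move(2) → at (2,3), heading W
uniquely the one of 16 2-step routes that fits.

turn(left), move(2)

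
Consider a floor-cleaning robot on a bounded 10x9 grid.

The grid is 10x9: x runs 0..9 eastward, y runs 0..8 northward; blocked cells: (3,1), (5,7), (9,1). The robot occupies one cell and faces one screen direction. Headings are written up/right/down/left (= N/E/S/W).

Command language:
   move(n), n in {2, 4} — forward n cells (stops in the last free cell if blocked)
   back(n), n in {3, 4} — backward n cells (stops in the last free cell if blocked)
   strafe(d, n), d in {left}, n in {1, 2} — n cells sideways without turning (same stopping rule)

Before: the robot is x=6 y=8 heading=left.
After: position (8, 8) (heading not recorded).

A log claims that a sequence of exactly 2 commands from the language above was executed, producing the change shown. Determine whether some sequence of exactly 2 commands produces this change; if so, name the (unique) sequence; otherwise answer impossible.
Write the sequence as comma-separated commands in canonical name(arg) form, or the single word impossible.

key: order matters: swapping move(2) and back(4) lands elsewhere
start: x=6 y=8 heading=left
t=1 move(2) ⇒ x=4 y=8 heading=left
t=2 back(4) ⇒ x=8 y=8 heading=left
no rival 2-sequence matches.

move(2), back(4)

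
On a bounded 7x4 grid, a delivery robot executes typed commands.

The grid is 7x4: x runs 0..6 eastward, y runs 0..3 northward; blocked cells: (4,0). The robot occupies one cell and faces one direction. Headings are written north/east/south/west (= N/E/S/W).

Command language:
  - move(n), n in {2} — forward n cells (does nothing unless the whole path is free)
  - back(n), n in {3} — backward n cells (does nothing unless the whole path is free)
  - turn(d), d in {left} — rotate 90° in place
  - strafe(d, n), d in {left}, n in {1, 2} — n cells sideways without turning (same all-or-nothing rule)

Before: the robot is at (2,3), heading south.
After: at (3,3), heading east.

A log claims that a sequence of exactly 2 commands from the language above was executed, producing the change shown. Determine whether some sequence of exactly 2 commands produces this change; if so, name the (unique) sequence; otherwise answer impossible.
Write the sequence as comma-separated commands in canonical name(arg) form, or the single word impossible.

strafe(left, 1), turn(left)

key: running turn(left) before strafe(left, 1) would end elsewhere — order is forced
from: at (2,3), heading south
step 1 (strafe(left, 1)): at (3,3), heading south
step 2 (turn(left)): at (3,3), heading east
uniquely the one of 25 2-step routes that fits.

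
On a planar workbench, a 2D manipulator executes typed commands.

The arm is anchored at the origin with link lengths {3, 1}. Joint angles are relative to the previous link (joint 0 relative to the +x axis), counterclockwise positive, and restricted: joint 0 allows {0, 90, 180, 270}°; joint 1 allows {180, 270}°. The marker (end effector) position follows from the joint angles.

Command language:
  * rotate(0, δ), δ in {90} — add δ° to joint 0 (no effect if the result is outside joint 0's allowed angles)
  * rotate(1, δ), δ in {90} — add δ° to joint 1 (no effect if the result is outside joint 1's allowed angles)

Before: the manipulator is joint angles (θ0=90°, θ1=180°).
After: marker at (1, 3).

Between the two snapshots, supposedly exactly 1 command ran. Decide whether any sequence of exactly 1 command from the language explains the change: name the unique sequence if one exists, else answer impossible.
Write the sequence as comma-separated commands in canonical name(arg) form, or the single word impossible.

rotate(1, 90)

start: joint angles (θ0=90°, θ1=180°)
step 1 (rotate(1, 90)): joint angles (θ0=90°, θ1=270°)
no rival 1-sequence matches.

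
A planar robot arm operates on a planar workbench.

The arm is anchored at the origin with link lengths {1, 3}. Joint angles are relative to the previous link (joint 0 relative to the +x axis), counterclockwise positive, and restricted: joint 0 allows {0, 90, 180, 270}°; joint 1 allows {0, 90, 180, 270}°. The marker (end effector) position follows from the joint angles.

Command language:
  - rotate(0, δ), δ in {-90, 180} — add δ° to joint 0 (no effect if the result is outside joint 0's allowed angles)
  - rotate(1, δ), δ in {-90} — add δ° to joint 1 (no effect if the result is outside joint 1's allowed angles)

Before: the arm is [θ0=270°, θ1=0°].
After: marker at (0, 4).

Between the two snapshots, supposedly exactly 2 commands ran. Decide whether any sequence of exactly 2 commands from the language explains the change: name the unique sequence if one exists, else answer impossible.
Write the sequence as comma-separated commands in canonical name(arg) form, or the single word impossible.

rotate(0, -90), rotate(0, -90)

initial: [θ0=270°, θ1=0°]
step 1 (rotate(0, -90)): [θ0=180°, θ1=0°]
step 2 (rotate(0, -90)): [θ0=90°, θ1=0°]
uniquely the one of 9 2-step routes that fits.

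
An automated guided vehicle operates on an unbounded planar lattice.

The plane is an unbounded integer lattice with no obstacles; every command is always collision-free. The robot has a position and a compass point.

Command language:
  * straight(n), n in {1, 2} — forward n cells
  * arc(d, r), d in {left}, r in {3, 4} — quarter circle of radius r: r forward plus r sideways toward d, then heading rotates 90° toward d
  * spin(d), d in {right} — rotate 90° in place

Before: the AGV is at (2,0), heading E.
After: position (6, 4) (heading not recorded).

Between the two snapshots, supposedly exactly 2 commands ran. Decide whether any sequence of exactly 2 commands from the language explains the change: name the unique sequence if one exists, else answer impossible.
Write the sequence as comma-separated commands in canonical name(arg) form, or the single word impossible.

arc(left, 4), spin(right)

key: order matters: swapping arc(left, 4) and spin(right) lands elsewhere
start: at (2,0), heading E
[1] after arc(left, 4): at (6,4), heading N
[2] after spin(right): at (6,4), heading E
no rival 2-sequence matches.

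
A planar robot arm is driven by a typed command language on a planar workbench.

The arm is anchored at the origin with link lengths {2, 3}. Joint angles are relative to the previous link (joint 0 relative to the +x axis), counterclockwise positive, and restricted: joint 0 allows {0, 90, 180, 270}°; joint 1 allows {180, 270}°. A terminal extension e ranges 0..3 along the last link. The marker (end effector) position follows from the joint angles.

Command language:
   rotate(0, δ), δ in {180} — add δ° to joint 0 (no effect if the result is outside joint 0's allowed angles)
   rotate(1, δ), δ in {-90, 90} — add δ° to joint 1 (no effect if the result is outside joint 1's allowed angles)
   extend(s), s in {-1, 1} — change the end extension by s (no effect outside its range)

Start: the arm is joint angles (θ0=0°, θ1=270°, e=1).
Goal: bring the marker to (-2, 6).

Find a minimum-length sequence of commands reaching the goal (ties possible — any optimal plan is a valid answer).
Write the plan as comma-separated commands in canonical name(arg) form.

extend(1), extend(1), rotate(0, 180)

initial: joint angles (θ0=0°, θ1=270°, e=1)
t=1 extend(1) ⇒ joint angles (θ0=0°, θ1=270°, e=2)
t=2 extend(1) ⇒ joint angles (θ0=0°, θ1=270°, e=3)
t=3 rotate(0, 180) ⇒ joint angles (θ0=180°, θ1=270°, e=3)
no 2-step plan works, so 3 is optimal.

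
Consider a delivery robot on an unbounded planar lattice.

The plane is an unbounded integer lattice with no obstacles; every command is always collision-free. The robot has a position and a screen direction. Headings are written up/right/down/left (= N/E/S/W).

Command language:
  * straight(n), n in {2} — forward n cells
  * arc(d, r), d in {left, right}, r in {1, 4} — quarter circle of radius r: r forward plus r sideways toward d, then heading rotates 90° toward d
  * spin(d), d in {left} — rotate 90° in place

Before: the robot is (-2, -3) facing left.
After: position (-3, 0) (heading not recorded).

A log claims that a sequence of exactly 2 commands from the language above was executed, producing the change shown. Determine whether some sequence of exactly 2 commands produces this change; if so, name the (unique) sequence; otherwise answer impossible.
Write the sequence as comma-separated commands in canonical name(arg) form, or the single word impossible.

arc(right, 1), straight(2)

key: order matters: swapping arc(right, 1) and straight(2) lands elsewhere
begin: (-2, -3) facing left
step 1 (arc(right, 1)): (-3, -2) facing up
step 2 (straight(2)): (-3, 0) facing up
all 36 alternatives checked — unique.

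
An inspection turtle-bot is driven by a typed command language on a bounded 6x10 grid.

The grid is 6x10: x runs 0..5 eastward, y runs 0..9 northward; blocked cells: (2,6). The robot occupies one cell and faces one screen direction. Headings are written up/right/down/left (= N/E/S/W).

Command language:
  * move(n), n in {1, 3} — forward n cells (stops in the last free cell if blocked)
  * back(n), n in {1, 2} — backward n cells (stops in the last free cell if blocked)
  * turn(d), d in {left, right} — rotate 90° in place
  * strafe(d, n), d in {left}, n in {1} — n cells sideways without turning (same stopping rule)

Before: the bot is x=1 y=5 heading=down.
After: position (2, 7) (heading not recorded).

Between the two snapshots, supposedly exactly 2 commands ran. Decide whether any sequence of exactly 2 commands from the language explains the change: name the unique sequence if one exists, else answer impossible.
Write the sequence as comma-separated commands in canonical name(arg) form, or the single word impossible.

key: order matters: swapping back(2) and strafe(left, 1) lands elsewhere
begin: x=1 y=5 heading=down
1. back(2) → x=1 y=7 heading=down
2. strafe(left, 1) → x=2 y=7 heading=down
no rival 2-sequence matches.

back(2), strafe(left, 1)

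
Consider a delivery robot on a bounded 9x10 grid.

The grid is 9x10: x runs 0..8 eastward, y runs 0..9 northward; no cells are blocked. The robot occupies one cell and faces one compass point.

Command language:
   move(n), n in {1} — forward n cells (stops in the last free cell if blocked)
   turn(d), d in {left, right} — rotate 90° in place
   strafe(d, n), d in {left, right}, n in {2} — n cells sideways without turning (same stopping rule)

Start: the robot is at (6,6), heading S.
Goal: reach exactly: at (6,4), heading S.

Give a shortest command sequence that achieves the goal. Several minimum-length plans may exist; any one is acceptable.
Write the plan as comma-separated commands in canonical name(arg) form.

move(1), move(1)

start: at (6,6), heading S
step 1 (move(1)): at (6,5), heading S
step 2 (move(1)): at (6,4), heading S
shorter routes all fall short; 2 is best.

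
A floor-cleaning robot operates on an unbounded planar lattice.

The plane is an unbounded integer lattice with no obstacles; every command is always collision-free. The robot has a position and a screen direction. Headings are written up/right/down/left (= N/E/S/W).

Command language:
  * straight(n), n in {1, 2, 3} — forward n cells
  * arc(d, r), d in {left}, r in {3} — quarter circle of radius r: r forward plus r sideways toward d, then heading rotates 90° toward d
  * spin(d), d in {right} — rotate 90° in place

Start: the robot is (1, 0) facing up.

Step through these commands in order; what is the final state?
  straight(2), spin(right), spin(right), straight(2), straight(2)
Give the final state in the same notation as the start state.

initial: (1, 0) facing up
step 1 (straight(2)): (1, 2) facing up
step 2 (spin(right)): (1, 2) facing right
step 3 (spin(right)): (1, 2) facing down
step 4 (straight(2)): (1, 0) facing down
step 5 (straight(2)): (1, -2) facing down

(1, -2) facing down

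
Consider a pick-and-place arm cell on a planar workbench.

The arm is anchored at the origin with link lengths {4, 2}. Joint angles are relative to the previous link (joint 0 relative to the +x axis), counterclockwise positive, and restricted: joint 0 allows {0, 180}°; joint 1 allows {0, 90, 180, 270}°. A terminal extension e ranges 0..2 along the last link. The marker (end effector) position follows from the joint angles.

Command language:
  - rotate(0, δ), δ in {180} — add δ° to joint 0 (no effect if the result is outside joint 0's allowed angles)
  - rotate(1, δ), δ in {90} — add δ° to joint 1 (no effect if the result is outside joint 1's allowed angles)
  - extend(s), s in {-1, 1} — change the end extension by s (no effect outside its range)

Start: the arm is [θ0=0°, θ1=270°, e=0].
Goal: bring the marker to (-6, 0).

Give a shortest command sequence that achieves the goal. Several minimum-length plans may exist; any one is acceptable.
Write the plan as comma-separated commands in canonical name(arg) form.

rotate(1, 90), rotate(0, 180)

from: [θ0=0°, θ1=270°, e=0]
1. rotate(1, 90) → [θ0=0°, θ1=0°, e=0]
2. rotate(0, 180) → [θ0=180°, θ1=0°, e=0]
minimal: 2 command(s), checked below 2.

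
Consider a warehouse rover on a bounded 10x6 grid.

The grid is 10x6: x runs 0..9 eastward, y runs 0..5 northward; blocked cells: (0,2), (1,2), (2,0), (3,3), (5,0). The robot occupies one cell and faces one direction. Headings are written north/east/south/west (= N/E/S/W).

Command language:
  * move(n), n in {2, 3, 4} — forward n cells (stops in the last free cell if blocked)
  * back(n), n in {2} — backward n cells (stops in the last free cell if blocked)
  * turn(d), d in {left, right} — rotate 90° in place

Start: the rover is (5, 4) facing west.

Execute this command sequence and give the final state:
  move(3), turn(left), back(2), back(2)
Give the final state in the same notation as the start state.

(2, 5) facing south

start: (5, 4) facing west
1. move(3) → (2, 4) facing west
2. turn(left) → (2, 4) facing south
3. back(2) → (2, 5) facing south
4. back(2) → (2, 5) facing south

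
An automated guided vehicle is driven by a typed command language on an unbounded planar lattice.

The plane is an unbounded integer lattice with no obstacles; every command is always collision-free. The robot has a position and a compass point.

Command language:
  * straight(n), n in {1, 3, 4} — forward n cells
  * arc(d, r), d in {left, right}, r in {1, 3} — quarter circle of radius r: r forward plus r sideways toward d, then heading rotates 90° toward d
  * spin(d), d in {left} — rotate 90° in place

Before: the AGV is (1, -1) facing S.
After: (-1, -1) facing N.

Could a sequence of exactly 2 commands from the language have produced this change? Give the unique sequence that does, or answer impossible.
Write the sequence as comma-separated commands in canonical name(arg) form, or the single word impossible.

arc(right, 1), arc(right, 1)

key: position moved to (-1,-1) AND the heading swung to N — translation plus rotation needed
t0: (1, -1) facing S
t=1 arc(right, 1) ⇒ (0, -2) facing W
t=2 arc(right, 1) ⇒ (-1, -1) facing N
all 64 alternatives checked — unique.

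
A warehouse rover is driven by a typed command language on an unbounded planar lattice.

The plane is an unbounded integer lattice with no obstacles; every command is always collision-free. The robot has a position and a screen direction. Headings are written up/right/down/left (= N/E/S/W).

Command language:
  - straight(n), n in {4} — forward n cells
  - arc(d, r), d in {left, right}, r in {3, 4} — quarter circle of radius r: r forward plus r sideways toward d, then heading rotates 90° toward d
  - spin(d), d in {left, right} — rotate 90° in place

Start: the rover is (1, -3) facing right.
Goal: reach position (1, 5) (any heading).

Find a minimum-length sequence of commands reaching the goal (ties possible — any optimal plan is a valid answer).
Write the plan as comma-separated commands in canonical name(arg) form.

arc(left, 4), arc(left, 4)

begin: (1, -3) facing right
t=1 arc(left, 4) ⇒ (5, 1) facing up
t=2 arc(left, 4) ⇒ (1, 5) facing left
nothing shorter than 2 reaches the goal.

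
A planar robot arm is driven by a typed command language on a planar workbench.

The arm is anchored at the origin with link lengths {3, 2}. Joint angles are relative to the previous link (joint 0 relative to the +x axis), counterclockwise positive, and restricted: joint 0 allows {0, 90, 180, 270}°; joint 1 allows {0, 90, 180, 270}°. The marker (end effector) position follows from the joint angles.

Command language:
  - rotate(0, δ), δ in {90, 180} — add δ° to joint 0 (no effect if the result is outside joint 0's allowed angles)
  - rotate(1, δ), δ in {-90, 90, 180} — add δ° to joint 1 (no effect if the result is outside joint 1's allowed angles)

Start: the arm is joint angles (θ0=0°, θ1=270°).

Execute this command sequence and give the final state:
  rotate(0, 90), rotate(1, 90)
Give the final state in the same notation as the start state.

t0: joint angles (θ0=0°, θ1=270°)
[1] after rotate(0, 90): joint angles (θ0=90°, θ1=270°)
[2] after rotate(1, 90): joint angles (θ0=90°, θ1=0°)

joint angles (θ0=90°, θ1=0°)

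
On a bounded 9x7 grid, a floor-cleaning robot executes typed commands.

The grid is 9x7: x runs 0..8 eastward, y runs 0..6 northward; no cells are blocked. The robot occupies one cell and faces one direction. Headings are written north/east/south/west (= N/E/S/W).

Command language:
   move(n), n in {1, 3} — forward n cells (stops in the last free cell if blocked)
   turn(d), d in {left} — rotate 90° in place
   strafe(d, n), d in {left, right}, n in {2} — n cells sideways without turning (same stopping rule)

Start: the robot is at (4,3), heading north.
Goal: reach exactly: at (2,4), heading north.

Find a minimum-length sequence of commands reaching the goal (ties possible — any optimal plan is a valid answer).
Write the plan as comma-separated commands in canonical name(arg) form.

move(1), strafe(left, 2)

initial: at (4,3), heading north
t=1 move(1) ⇒ at (4,4), heading north
t=2 strafe(left, 2) ⇒ at (2,4), heading north
minimal: 2 command(s), checked below 2.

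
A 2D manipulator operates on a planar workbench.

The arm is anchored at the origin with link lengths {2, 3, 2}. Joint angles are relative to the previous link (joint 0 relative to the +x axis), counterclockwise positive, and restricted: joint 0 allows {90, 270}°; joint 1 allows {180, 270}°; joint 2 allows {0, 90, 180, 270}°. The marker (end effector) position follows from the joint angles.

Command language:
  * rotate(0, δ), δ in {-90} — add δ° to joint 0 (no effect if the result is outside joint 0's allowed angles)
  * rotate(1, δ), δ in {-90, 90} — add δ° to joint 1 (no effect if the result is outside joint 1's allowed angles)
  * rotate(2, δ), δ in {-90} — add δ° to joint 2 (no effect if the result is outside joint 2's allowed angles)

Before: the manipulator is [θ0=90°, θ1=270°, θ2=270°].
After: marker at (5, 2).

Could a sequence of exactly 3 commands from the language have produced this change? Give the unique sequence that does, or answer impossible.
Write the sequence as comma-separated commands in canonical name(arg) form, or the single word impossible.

rotate(2, -90), rotate(2, -90), rotate(2, -90)

from: [θ0=90°, θ1=270°, θ2=270°]
[1] after rotate(2, -90): [θ0=90°, θ1=270°, θ2=180°]
[2] after rotate(2, -90): [θ0=90°, θ1=270°, θ2=90°]
[3] after rotate(2, -90): [θ0=90°, θ1=270°, θ2=0°]
no other 3-command option fits: unique.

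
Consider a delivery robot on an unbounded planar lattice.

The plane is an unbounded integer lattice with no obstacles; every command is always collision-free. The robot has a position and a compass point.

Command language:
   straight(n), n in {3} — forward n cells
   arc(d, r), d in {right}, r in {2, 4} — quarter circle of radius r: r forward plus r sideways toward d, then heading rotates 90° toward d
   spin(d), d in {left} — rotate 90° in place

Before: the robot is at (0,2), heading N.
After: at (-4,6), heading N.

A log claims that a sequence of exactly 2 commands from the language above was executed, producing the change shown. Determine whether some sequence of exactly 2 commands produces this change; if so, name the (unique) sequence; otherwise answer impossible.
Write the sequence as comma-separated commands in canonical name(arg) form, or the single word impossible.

spin(left), arc(right, 4)

key: order matters: swapping spin(left) and arc(right, 4) lands elsewhere
begin: at (0,2), heading N
step 1 (spin(left)): at (0,2), heading W
step 2 (arc(right, 4)): at (-4,6), heading N
no other 2-command option fits: unique.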